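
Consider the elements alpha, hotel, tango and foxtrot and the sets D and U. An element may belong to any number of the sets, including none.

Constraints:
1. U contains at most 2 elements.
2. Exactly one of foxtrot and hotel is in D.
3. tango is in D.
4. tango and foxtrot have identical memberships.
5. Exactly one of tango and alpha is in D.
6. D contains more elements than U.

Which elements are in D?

From (3): tango ∈ D.
(4): foxtrot matches tango: foxtrot ∈ D.
(5) (exactly one): alpha ∉ D.
(2) (exactly one): hotel ∉ D.

D = {foxtrot, tango}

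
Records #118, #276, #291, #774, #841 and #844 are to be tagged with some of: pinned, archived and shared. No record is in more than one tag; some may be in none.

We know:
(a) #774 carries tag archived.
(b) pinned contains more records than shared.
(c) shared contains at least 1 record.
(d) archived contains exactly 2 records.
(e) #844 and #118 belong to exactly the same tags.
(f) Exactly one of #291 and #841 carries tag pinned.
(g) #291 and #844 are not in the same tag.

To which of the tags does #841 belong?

From (a): #774 ∈ archived.
Suppose #841 ∉ pinned: no assignment then satisfies all the clues, so #841 ∈ pinned.

#841: pinned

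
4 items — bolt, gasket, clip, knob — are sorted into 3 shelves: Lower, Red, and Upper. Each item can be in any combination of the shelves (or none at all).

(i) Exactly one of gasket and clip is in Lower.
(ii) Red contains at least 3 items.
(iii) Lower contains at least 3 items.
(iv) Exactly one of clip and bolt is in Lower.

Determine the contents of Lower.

Lower = {bolt, gasket, knob}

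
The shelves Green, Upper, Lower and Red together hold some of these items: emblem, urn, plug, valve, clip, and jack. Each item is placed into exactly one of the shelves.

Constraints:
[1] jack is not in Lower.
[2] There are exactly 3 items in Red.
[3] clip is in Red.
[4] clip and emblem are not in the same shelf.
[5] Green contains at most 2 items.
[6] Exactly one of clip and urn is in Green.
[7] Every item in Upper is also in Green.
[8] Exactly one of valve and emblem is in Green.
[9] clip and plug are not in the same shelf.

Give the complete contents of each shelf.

From (1): jack ∉ Lower.
From (3): clip ∈ Red.
(4): emblem ∉ Red.
(6) (exactly one): urn ∈ Green.
(9): plug ∉ Red.
(2): only 3 candidates remain for Red, so all are in.
(8) (exactly one): emblem ∈ Green.
(5): Green already has 2, so the rest are out.
(7) contrapositive: plug ∉ Upper.
Only one shelf left: plug ∈ Lower.

Green = {emblem, urn}; Upper = {}; Lower = {plug}; Red = {clip, jack, valve}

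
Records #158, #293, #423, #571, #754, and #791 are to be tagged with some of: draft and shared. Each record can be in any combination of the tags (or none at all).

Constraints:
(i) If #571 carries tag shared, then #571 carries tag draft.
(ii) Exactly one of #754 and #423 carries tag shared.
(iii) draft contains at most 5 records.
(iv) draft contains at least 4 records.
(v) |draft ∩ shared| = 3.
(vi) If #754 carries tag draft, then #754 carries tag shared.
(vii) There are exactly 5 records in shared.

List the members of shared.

shared = {#158, #293, #571, #754, #791}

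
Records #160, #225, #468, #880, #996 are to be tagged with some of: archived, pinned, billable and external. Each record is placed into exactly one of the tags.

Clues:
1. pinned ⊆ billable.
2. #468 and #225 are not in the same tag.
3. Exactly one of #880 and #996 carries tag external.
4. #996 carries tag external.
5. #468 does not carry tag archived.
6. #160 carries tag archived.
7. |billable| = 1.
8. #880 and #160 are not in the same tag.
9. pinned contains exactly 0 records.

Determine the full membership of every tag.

archived = {#160, #225}; pinned = {}; billable = {#880}; external = {#468, #996}

From (4): #996 ∈ external.
From (5): #468 ∉ archived.
From (6): #160 ∈ archived.
(3) (exactly one): #880 ∉ external.
(8): #880 ∉ archived.
(9): pinned already has 0, so the rest are out.
Only one tag left: #880 ∈ billable.
(7): billable already has 1, so the rest are out.
Only one tag left: #468 ∈ external.
(2): #225 ∉ external.
Only one tag left: #225 ∈ archived.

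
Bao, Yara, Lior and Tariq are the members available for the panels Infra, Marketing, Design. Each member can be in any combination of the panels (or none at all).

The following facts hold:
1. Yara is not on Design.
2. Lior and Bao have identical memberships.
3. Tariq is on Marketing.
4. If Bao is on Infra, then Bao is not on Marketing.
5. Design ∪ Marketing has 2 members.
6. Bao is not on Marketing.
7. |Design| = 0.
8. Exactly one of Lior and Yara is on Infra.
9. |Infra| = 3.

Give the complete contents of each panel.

From (1): Yara ∉ Design.
From (3): Tariq ∈ Marketing.
From (6): Bao ∉ Marketing.
(2): Lior matches Bao: Lior ∉ Marketing.
(7): Design already has 0, so the rest are out.
Suppose Bao ∉ Infra: no assignment then satisfies all the clues, so Bao ∈ Infra.

Infra = {Bao, Lior, Tariq}; Marketing = {Tariq, Yara}; Design = {}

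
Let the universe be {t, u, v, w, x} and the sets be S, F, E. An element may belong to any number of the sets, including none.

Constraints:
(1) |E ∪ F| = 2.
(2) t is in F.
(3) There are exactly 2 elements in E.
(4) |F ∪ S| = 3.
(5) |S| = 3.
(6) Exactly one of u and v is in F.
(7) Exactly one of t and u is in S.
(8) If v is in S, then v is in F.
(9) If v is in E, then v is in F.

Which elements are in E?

E = {t, v}

From (2): t ∈ F.
Suppose t ∉ E: no assignment then satisfies all the clues, so t ∈ E.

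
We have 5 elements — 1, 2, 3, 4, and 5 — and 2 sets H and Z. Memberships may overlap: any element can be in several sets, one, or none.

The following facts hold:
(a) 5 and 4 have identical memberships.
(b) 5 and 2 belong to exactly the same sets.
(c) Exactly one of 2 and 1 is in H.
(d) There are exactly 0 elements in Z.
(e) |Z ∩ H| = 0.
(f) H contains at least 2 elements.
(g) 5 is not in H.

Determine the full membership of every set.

H = {1, 3}; Z = {}

From (g): 5 ∉ H.
(a): 4 matches 5: 4 ∉ H.
(b): 2 matches 5: 2 ∉ H.
(c) (exactly one): 1 ∈ H.
(d): Z already has 0, so the rest are out.
(f): only 2 candidates remain for H, so all are in.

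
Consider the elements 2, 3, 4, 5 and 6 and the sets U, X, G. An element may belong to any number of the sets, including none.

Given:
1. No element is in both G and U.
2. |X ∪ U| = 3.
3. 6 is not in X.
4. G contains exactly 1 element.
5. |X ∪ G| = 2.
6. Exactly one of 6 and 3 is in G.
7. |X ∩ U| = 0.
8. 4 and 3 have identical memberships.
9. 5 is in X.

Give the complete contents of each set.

From (3): 6 ∉ X.
From (9): 5 ∈ X.
Suppose 2 ∈ U: no assignment then satisfies all the clues, so 2 ∉ U.

U = {3, 4}; X = {5}; G = {6}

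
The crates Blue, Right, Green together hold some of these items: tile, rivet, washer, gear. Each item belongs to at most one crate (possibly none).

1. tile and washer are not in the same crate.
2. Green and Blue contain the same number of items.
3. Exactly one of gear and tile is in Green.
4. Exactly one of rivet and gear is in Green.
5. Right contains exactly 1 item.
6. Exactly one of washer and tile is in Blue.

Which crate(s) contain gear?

gear: Green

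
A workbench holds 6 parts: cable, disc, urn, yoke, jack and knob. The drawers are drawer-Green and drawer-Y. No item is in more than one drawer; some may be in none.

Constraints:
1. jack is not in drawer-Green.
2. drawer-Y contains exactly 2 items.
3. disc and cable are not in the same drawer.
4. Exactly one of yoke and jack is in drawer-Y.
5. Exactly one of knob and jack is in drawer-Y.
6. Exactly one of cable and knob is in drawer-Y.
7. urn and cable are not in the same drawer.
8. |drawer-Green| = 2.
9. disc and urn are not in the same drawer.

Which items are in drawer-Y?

drawer-Y = {cable, jack}

From (1): jack ∉ drawer-Green.
Suppose cable ∉ drawer-Y: no assignment then satisfies all the clues, so cable ∈ drawer-Y.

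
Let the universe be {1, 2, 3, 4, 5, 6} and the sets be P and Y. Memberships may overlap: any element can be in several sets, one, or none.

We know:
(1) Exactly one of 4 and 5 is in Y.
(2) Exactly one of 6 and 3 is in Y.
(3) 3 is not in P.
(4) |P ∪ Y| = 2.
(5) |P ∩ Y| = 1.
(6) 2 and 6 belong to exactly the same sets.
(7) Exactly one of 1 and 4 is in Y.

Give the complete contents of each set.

P = {4}; Y = {3, 4}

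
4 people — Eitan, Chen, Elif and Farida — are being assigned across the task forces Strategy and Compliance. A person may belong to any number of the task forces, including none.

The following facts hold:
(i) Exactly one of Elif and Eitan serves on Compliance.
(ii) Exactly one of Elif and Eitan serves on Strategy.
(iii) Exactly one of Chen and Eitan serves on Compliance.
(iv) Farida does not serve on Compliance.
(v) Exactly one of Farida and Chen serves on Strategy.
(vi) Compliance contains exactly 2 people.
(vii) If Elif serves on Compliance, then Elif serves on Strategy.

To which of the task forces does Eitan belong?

Eitan: none

From (iv): Farida ∉ Compliance.
Suppose Eitan ∈ Strategy: no assignment then satisfies all the clues, so Eitan ∉ Strategy.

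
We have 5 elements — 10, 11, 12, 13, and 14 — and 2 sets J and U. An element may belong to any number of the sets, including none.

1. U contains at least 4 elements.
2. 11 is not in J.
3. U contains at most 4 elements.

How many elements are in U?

4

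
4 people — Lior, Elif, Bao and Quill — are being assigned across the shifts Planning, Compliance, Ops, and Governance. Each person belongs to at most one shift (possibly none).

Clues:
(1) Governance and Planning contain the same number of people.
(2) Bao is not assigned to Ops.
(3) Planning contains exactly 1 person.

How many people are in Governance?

1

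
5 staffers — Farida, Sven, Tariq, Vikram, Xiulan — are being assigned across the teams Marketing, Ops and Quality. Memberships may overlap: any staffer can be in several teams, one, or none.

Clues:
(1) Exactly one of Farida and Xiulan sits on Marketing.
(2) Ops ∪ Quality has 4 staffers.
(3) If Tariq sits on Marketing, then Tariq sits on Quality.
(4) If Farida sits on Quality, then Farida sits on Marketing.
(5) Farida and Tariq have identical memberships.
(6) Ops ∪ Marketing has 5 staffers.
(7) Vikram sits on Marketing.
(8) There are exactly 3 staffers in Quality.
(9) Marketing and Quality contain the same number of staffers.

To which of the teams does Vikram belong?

Vikram: Marketing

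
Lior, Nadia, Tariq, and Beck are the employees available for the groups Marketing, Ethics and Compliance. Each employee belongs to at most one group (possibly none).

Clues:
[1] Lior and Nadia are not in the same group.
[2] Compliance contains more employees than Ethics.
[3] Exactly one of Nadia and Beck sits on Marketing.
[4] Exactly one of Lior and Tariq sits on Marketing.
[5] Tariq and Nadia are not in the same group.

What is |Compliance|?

1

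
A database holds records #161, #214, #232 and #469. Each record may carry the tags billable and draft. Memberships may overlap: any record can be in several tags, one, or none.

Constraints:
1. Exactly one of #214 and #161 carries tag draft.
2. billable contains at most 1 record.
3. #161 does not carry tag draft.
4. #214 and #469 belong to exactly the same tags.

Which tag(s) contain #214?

#214: draft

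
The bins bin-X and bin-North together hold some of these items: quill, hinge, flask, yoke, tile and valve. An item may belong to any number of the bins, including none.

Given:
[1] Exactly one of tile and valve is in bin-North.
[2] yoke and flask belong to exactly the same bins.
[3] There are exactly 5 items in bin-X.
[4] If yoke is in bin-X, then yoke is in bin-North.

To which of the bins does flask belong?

flask: bin-North, bin-X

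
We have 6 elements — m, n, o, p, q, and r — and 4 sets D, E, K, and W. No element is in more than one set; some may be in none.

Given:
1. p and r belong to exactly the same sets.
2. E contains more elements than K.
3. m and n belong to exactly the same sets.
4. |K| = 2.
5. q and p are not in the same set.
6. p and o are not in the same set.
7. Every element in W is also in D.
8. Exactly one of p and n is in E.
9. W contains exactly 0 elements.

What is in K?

K = {p, r}

(9): W already has 0, so the rest are out.
Suppose m ∈ K: no assignment then satisfies all the clues, so m ∉ K.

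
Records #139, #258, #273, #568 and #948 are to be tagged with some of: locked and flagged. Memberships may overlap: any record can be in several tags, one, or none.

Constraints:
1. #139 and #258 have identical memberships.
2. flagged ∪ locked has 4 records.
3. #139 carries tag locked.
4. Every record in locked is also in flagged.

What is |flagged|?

4

From (3): #139 ∈ locked.
(1): #258 matches #139: #258 ∈ locked.
(4) with #139 ∈ locked: #139 ∈ flagged.
(4) with #258 ∈ locked: #258 ∈ flagged.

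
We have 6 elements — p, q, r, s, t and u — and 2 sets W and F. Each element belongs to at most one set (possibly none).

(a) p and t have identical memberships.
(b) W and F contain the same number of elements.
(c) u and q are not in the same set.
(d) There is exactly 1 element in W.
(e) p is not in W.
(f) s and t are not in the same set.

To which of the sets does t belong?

From (e): p ∉ W.
(a): t matches p: t ∉ W.
Suppose t ∈ F: no assignment then satisfies all the clues, so t ∉ F.

t: none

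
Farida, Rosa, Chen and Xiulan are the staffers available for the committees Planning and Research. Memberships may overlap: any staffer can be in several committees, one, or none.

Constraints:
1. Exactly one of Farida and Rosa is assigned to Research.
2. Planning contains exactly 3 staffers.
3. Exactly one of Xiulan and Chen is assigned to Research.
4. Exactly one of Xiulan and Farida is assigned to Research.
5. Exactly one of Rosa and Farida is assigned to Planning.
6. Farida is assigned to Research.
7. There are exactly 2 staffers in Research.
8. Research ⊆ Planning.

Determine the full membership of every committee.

From (6): Farida ∈ Research.
(1) (exactly one): Rosa ∉ Research.
(4) (exactly one): Xiulan ∉ Research.
(7): only 2 candidates remain for Research, so all are in.
(8) with Farida ∈ Research: Farida ∈ Planning.
(8) with Chen ∈ Research: Chen ∈ Planning.
(5) (exactly one): Rosa ∉ Planning.
(2): only 3 candidates remain for Planning, so all are in.

Planning = {Chen, Farida, Xiulan}; Research = {Chen, Farida}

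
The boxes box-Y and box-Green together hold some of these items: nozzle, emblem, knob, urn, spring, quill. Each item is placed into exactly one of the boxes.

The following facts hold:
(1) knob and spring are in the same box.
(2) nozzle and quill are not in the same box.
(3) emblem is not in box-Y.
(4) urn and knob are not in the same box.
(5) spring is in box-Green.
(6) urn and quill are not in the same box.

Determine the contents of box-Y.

box-Y = {nozzle, urn}

From (3): emblem ∉ box-Y.
From (5): spring ∈ box-Green.
(1): knob matches spring: knob ∉ box-Y.
(1): knob matches spring: knob ∈ box-Green.
(4): urn ∉ box-Green.
Only one box left: emblem ∈ box-Green.
Only one box left: urn ∈ box-Y.
(6): quill ∉ box-Y.
Only one box left: quill ∈ box-Green.
(2): nozzle ∉ box-Green.
Only one box left: nozzle ∈ box-Y.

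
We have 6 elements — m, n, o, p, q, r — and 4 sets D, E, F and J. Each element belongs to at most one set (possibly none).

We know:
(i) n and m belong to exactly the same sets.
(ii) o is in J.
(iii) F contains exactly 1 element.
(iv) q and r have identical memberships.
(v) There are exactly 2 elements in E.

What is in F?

F = {p}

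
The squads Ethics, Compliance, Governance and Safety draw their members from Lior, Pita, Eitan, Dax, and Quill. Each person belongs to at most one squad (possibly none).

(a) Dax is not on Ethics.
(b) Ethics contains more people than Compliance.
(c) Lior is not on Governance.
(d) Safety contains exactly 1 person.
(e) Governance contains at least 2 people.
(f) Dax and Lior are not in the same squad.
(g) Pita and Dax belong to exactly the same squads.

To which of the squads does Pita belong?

Pita: Governance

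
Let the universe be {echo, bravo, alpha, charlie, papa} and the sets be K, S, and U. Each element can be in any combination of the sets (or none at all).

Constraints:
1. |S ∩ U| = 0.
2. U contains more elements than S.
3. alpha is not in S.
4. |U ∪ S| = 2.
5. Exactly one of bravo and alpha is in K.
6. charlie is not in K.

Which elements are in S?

S = {}

From (3): alpha ∉ S.
From (6): charlie ∉ K.
Suppose echo ∈ S: no assignment then satisfies all the clues, so echo ∉ S.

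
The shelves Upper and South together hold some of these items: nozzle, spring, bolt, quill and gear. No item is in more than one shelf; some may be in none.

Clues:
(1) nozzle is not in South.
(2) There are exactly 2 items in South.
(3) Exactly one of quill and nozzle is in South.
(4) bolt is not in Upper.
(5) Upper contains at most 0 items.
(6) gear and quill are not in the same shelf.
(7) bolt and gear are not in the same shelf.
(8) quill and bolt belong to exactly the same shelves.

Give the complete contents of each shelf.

From (1): nozzle ∉ South.
From (4): bolt ∉ Upper.
(3) (exactly one): quill ∈ South.
(5): Upper already has 0, so the rest are out.
(6): gear ∉ South.
(8): bolt matches quill: bolt ∈ South.
(2): South already has 2, so the rest are out.

Upper = {}; South = {bolt, quill}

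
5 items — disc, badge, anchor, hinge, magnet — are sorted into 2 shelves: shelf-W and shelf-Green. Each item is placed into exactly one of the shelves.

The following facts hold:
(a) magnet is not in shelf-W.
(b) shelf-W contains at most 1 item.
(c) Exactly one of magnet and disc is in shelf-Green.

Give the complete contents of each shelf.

shelf-W = {disc}; shelf-Green = {anchor, badge, hinge, magnet}

From (a): magnet ∉ shelf-W.
Only one shelf left: magnet ∈ shelf-Green.
(c) (exactly one): disc ∉ shelf-Green.
Only one shelf left: disc ∈ shelf-W.
(b): shelf-W already has 1, so the rest are out.
Only one shelf left: badge ∈ shelf-Green.
Only one shelf left: anchor ∈ shelf-Green.
Only one shelf left: hinge ∈ shelf-Green.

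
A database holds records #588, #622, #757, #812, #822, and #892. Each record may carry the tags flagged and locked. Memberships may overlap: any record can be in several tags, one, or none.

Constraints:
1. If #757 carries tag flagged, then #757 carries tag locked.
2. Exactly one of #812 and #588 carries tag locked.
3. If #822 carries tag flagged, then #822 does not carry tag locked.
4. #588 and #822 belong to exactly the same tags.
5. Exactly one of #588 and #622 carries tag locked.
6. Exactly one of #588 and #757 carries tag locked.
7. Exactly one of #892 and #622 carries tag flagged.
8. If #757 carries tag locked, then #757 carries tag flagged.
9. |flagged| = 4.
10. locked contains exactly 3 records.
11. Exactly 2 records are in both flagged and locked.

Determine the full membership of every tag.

flagged = {#588, #622, #757, #822}; locked = {#622, #757, #812}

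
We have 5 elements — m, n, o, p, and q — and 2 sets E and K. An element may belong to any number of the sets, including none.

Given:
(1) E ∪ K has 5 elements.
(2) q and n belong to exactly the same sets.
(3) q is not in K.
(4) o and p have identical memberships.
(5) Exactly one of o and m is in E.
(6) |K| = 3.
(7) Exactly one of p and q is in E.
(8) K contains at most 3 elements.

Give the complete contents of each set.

From (3): q ∉ K.
(2): n matches q: n ∉ K.
(6): only 3 candidates remain for K, so all are in.
Suppose m ∉ E: no assignment then satisfies all the clues, so m ∈ E.

E = {m, n, q}; K = {m, o, p}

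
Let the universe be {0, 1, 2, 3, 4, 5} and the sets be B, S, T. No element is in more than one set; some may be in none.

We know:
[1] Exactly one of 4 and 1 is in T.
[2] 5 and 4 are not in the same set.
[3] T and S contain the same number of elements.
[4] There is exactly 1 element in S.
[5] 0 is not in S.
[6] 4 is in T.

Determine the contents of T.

T = {4}

From (5): 0 ∉ S.
From (6): 4 ∈ T.
(1) (exactly one): 1 ∉ T.
(2): 5 ∉ T.
Suppose 0 ∈ T: no assignment then satisfies all the clues, so 0 ∉ T.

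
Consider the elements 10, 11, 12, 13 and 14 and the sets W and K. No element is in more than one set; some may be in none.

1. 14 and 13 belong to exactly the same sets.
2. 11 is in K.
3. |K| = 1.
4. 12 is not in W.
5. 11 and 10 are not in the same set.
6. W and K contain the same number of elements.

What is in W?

W = {10}

From (2): 11 ∈ K.
From (4): 12 ∉ W.
(3): K already has 1, so the rest are out.
Suppose 10 ∉ W: no assignment then satisfies all the clues, so 10 ∈ W.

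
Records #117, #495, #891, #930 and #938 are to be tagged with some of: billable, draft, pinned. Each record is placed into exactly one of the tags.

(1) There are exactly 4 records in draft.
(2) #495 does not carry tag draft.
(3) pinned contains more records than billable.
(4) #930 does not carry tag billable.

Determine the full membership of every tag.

billable = {}; draft = {#117, #891, #930, #938}; pinned = {#495}

From (2): #495 ∉ draft.
From (4): #930 ∉ billable.
(1): only 4 candidates remain for draft, so all are in.
Suppose #495 ∈ billable: no assignment then satisfies all the clues, so #495 ∉ billable.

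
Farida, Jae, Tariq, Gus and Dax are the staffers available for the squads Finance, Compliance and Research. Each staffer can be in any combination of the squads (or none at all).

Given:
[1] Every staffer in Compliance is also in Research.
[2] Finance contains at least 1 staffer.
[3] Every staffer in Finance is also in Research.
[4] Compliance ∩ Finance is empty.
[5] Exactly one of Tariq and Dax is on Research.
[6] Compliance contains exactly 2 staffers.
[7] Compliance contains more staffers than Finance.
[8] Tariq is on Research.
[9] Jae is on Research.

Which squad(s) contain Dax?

From (8): Tariq ∈ Research.
From (9): Jae ∈ Research.
(5) (exactly one): Dax ∉ Research.
(1) contrapositive: Dax ∉ Compliance.
(3) contrapositive: Dax ∉ Finance.

Dax: none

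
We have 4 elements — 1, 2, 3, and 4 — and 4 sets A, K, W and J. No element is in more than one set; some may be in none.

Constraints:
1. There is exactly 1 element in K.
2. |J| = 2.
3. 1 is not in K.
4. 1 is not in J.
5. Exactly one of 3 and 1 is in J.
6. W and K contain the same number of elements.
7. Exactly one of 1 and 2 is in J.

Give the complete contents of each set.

A = {}; K = {4}; W = {1}; J = {2, 3}

From (3): 1 ∉ K.
From (4): 1 ∉ J.
(5) (exactly one): 3 ∈ J.
(7) (exactly one): 2 ∈ J.
(1): only 1 candidates remain for K, so all are in.
Suppose 1 ∈ A: no assignment then satisfies all the clues, so 1 ∉ A.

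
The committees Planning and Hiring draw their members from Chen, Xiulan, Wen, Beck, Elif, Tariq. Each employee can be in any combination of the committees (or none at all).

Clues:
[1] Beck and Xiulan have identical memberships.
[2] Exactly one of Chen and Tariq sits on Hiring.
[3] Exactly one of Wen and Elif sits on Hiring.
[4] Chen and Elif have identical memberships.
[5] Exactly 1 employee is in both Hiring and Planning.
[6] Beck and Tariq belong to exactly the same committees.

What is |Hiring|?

4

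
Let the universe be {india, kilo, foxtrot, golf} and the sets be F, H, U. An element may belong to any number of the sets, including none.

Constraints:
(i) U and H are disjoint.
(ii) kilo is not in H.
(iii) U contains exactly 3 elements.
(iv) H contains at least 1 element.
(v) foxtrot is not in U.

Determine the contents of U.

From (ii): kilo ∉ H.
From (v): foxtrot ∉ U.
(iii): only 3 candidates remain for U, so all are in.
(i) (disjoint): india ∉ H.
(i) (disjoint): golf ∉ H.
(iv): only 1 candidates remain for H, so all are in.

U = {golf, india, kilo}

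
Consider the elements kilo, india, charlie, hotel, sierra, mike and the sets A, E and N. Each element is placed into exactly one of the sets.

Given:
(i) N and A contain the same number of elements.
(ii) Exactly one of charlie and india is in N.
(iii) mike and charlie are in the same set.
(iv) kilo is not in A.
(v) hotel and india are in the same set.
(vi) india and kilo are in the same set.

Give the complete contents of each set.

A = {charlie, mike, sierra}; E = {}; N = {hotel, india, kilo}

From (iv): kilo ∉ A.
(vi): india matches kilo: india ∉ A.
(v): hotel matches india: hotel ∉ A.
Suppose kilo ∈ E: no assignment then satisfies all the clues, so kilo ∉ E.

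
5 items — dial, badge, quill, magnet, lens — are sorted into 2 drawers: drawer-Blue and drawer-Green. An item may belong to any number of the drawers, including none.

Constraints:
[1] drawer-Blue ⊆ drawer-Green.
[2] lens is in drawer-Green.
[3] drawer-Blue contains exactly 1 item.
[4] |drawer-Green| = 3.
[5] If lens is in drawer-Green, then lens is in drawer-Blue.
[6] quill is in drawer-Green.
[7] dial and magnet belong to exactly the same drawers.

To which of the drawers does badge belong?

From (2): lens ∈ drawer-Green.
From (6): quill ∈ drawer-Green.
(5): lens ∈ drawer-Blue.
(3): drawer-Blue already has 1, so the rest are out.
Suppose badge ∉ drawer-Green: no assignment then satisfies all the clues, so badge ∈ drawer-Green.

badge: drawer-Green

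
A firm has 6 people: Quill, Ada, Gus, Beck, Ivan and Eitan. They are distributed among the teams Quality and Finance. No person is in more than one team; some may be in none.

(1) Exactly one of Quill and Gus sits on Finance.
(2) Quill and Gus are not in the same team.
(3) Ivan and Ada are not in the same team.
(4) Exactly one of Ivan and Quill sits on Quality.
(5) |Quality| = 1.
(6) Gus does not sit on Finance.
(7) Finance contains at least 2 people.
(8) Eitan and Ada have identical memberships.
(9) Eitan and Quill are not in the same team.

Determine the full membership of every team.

From (6): Gus ∉ Finance.
(1) (exactly one): Quill ∈ Finance.
(4) (exactly one): Ivan ∈ Quality.
(5): Quality already has 1, so the rest are out.
(9): Eitan ∉ Finance.
(8): Ada matches Eitan: Ada ∉ Finance.
(7): only 2 candidates remain for Finance, so all are in.

Quality = {Ivan}; Finance = {Beck, Quill}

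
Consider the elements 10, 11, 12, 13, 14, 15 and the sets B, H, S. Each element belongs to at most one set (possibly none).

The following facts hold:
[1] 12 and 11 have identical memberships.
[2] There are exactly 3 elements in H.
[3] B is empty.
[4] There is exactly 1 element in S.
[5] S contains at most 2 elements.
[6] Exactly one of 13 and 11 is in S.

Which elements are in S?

S = {13}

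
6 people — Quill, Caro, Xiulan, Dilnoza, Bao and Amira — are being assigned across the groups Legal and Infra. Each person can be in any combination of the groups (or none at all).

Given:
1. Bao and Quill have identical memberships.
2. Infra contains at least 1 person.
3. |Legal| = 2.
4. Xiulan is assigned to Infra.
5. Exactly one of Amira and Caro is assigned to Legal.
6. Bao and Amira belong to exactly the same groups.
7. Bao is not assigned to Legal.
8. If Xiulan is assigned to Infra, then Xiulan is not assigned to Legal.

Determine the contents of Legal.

Legal = {Caro, Dilnoza}

From (4): Xiulan ∈ Infra.
From (7): Bao ∉ Legal.
(1): Quill matches Bao: Quill ∉ Legal.
(6): Amira matches Bao: Amira ∉ Legal.
(8): Xiulan ∉ Legal.
(3): only 2 candidates remain for Legal, so all are in.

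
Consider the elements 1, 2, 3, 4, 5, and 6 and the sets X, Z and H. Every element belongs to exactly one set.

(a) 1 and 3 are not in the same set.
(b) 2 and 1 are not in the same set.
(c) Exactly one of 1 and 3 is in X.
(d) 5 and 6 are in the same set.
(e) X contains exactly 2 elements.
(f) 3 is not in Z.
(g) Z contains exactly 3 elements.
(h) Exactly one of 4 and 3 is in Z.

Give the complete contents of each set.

X = {2, 3}; Z = {4, 5, 6}; H = {1}

From (f): 3 ∉ Z.
(h) (exactly one): 4 ∈ Z.
Suppose 1 ∈ X: no assignment then satisfies all the clues, so 1 ∉ X.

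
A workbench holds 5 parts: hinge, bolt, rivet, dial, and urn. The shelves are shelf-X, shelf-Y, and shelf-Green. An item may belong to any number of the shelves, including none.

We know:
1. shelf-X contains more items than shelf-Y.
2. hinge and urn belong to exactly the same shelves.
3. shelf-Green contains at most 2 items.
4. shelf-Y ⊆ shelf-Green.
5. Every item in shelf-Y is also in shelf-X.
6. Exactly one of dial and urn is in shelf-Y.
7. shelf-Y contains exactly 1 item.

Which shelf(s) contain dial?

dial: shelf-Green, shelf-X, shelf-Y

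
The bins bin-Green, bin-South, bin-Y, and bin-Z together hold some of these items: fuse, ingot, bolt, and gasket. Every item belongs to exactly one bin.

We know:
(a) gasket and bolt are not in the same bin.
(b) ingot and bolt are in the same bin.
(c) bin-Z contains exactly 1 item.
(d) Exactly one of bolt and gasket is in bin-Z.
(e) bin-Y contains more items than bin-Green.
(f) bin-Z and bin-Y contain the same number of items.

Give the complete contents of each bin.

bin-Green = {}; bin-South = {bolt, ingot}; bin-Y = {fuse}; bin-Z = {gasket}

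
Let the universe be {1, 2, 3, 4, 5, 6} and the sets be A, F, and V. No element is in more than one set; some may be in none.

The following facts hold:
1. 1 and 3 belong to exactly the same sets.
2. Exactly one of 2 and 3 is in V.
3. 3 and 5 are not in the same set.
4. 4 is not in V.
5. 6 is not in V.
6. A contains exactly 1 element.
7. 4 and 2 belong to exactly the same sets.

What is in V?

V = {1, 3}

From (4): 4 ∉ V.
From (5): 6 ∉ V.
(7): 2 matches 4: 2 ∉ V.
(2) (exactly one): 3 ∈ V.
(3): 5 ∉ V.
(1): 1 matches 3: 1 ∉ A.
(1): 1 matches 3: 1 ∉ F.
(1): 1 matches 3: 1 ∈ V.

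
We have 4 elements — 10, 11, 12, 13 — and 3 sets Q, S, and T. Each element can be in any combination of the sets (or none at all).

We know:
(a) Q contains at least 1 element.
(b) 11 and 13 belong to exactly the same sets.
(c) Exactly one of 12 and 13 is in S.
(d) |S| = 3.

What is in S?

S = {10, 11, 13}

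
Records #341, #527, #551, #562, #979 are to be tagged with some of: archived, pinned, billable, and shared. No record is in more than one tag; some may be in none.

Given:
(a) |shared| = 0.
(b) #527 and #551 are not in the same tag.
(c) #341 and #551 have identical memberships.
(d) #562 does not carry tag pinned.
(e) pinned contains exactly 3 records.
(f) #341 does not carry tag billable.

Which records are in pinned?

pinned = {#341, #551, #979}

From (d): #562 ∉ pinned.
From (f): #341 ∉ billable.
(a): shared already has 0, so the rest are out.
(c): #551 matches #341: #551 ∉ billable.
Suppose #341 ∉ pinned: no assignment then satisfies all the clues, so #341 ∈ pinned.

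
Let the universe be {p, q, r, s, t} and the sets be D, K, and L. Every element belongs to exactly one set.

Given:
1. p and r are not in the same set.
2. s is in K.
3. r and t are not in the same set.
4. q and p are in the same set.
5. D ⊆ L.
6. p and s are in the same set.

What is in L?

L = {r}

From (2): s ∈ K.
(6): p matches s: p ∉ D.
(6): p matches s: p ∈ K.
(1): r ∉ K.
(4): q matches p: q ∉ D.
(4): q matches p: q ∈ K.
Suppose r ∉ L: no assignment then satisfies all the clues, so r ∈ L.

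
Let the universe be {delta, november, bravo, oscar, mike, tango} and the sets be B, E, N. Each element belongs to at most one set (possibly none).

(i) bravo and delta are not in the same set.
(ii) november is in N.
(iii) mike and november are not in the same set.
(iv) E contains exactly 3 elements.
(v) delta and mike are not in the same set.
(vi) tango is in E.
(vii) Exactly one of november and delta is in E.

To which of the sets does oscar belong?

From (ii): november ∈ N.
From (vi): tango ∈ E.
(iii): mike ∉ N.
(vii) (exactly one): delta ∈ E.
(i): bravo ∉ E.
(v): mike ∉ E.
(iv): only 3 candidates remain for E, so all are in.

oscar: E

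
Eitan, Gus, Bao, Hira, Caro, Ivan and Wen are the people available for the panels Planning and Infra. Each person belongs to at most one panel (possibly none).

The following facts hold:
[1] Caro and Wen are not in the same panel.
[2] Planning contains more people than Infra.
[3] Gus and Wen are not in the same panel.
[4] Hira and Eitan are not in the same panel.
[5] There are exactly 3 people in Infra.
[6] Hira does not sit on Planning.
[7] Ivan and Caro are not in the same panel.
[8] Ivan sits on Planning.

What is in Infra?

Infra = {Caro, Gus, Hira}

From (6): Hira ∉ Planning.
From (8): Ivan ∈ Planning.
(7): Caro ∉ Planning.
Suppose Eitan ∈ Infra: no assignment then satisfies all the clues, so Eitan ∉ Infra.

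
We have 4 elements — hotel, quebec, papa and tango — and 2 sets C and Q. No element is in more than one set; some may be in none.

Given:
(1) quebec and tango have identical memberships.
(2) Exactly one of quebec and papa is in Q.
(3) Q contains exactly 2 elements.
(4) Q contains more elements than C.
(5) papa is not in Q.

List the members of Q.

Q = {quebec, tango}

From (5): papa ∉ Q.
(2) (exactly one): quebec ∈ Q.
(1): tango matches quebec: tango ∉ C.
(1): tango matches quebec: tango ∈ Q.
(3): Q already has 2, so the rest are out.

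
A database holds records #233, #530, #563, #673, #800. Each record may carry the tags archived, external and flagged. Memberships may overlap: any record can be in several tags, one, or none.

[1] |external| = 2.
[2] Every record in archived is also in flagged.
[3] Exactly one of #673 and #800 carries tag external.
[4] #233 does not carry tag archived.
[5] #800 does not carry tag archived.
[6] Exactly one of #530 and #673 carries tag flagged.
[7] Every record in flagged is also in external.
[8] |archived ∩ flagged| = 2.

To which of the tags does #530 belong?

#530: none

From (4): #233 ∉ archived.
From (5): #800 ∉ archived.
Suppose #530 ∈ archived: no assignment then satisfies all the clues, so #530 ∉ archived.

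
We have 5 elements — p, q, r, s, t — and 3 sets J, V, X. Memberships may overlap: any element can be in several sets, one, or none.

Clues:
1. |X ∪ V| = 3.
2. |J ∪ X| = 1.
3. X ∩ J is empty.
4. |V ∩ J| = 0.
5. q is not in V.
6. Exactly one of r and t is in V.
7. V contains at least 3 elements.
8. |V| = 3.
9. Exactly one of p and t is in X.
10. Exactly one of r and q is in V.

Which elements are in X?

X = {p}

From (5): q ∉ V.
(10) (exactly one): r ∈ V.
(6) (exactly one): t ∉ V.
(7): only 3 candidates remain for V, so all are in.
Suppose p ∉ X: no assignment then satisfies all the clues, so p ∈ X.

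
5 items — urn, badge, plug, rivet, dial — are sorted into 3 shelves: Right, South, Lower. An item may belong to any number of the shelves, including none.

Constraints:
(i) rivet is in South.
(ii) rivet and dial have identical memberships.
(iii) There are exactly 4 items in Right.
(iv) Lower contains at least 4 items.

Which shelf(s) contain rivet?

rivet: Lower, Right, South

From (i): rivet ∈ South.
(ii): dial matches rivet: dial ∈ South.
Suppose rivet ∉ Right: no assignment then satisfies all the clues, so rivet ∈ Right.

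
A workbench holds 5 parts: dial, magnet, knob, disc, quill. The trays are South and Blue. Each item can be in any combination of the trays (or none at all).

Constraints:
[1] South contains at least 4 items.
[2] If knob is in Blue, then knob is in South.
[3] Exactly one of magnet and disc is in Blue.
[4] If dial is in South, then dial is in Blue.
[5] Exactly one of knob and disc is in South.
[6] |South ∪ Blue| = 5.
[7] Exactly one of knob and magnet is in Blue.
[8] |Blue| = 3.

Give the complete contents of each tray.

South = {dial, knob, magnet, quill}; Blue = {dial, disc, knob}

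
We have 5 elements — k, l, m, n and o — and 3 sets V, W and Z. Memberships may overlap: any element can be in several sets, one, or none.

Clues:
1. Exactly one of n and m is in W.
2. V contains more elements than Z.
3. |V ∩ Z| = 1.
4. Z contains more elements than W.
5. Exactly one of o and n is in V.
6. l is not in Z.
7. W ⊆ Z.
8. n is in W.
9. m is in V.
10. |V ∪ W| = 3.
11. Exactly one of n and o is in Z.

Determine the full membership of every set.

V = {l, m, n}; W = {n}; Z = {k, n}

From (6): l ∉ Z.
From (8): n ∈ W.
From (9): m ∈ V.
(1) (exactly one): m ∉ W.
(7) contrapositive: l ∉ W.
(7) with n ∈ W: n ∈ Z.
(11) (exactly one): o ∉ Z.
(7) contrapositive: o ∉ W.
Suppose k ∈ V: no assignment then satisfies all the clues, so k ∉ V.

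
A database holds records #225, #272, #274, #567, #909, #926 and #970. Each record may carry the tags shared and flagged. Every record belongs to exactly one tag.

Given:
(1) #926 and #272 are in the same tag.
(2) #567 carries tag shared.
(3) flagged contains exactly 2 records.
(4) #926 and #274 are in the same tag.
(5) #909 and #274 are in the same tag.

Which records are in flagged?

From (2): #567 ∈ shared.
Suppose #225 ∉ flagged: no assignment then satisfies all the clues, so #225 ∈ flagged.

flagged = {#225, #970}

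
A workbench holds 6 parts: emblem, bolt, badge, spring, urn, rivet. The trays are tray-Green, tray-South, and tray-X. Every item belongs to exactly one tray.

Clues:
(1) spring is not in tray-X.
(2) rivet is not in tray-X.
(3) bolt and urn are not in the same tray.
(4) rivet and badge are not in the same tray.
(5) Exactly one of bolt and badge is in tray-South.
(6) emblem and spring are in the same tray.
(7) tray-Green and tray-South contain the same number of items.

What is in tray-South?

tray-South = {bolt, rivet}

From (1): spring ∉ tray-X.
From (2): rivet ∉ tray-X.
(6): emblem matches spring: emblem ∉ tray-X.
Suppose emblem ∈ tray-South: no assignment then satisfies all the clues, so emblem ∉ tray-South.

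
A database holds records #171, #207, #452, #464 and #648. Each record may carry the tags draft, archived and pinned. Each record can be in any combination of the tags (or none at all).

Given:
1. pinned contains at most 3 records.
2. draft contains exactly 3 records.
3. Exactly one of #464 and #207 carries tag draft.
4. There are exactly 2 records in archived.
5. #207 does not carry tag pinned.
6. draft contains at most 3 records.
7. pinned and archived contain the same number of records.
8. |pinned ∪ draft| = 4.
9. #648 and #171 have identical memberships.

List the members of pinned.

pinned = {#452, #464}

From (5): #207 ∉ pinned.
Suppose #171 ∈ pinned: no assignment then satisfies all the clues, so #171 ∉ pinned.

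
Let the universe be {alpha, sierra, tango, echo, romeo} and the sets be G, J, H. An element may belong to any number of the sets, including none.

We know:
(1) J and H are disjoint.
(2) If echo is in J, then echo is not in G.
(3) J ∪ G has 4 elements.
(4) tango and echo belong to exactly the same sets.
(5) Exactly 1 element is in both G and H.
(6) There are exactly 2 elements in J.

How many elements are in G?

2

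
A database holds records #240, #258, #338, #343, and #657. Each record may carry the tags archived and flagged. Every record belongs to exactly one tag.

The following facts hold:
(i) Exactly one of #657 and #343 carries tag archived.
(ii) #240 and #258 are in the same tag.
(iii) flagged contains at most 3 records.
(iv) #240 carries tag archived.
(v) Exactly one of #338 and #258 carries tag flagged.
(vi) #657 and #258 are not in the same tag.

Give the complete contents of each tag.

From (iv): #240 ∈ archived.
(ii): #258 matches #240: #258 ∈ archived.
(v) (exactly one): #338 ∈ flagged.
(vi): #657 ∉ archived.
Only one tag left: #657 ∈ flagged.
(i) (exactly one): #343 ∈ archived.

archived = {#240, #258, #343}; flagged = {#338, #657}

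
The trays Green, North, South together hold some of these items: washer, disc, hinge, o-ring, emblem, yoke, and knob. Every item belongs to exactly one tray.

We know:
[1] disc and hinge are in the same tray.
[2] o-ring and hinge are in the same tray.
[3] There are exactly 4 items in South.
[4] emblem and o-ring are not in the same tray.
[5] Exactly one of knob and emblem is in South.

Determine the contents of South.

South = {disc, hinge, knob, o-ring}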